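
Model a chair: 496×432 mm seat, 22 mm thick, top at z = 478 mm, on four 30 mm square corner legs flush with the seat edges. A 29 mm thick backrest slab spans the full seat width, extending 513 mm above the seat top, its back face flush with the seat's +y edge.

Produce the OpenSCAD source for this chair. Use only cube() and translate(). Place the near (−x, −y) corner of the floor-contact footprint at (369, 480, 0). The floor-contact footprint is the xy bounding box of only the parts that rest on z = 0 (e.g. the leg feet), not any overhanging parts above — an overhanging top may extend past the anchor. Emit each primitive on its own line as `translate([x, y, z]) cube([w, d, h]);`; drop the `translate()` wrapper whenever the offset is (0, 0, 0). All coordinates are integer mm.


translate([369, 480, 456]) cube([496, 432, 22]);
translate([369, 480, 0]) cube([30, 30, 456]);
translate([835, 480, 0]) cube([30, 30, 456]);
translate([369, 882, 0]) cube([30, 30, 456]);
translate([835, 882, 0]) cube([30, 30, 456]);
translate([369, 883, 478]) cube([496, 29, 513]);


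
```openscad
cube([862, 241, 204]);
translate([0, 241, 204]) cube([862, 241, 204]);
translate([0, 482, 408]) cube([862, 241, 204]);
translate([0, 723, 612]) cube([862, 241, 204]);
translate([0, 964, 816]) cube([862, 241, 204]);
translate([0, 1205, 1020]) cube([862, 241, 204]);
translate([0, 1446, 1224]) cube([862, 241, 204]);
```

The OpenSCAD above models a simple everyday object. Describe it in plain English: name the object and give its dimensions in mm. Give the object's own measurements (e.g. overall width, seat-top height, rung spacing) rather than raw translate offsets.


A straight staircase of 7 solid steps. Each step is 862 mm wide (x), 241 mm deep (y, the going) and 204 mm tall (the rise). The first step rests on the floor; each subsequent step sits one going further in +y and one rise higher in +z, directly behind and above the previous step with no overlap.


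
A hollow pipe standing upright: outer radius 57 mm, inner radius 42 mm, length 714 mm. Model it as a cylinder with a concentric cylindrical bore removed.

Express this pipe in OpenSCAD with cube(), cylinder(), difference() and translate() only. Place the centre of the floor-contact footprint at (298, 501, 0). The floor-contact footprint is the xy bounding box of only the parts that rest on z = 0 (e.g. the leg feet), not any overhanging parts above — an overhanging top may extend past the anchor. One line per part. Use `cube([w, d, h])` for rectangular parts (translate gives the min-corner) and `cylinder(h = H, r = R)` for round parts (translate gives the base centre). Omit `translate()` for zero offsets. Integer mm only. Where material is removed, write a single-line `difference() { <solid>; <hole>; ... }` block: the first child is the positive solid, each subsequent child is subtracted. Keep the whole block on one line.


difference() { translate([298, 501, 0]) cylinder(h = 714, r = 57); translate([298, 501, 0]) cylinder(h = 714, r = 42); }


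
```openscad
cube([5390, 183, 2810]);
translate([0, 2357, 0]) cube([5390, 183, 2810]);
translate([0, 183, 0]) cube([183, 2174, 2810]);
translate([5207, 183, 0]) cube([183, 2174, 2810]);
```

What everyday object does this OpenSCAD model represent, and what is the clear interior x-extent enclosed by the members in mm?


A house (or room) frame. The interior width is 5024 mm.

Four 2810 mm walls enclosing a rectangle with no floor or roof — a room or house frame. Outside width is 5390 mm and wall thickness is 183 mm, so the interior width is 5390 − 2 × 183 = 5024 mm.


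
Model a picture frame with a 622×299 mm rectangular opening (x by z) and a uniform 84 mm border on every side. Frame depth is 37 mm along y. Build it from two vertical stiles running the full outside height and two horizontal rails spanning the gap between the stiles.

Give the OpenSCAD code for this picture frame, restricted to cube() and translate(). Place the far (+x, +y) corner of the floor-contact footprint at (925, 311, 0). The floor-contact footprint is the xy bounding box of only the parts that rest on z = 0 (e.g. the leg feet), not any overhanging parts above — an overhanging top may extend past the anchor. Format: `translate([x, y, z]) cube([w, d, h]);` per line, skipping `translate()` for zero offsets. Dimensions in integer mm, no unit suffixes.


translate([135, 274, 0]) cube([84, 37, 467]);
translate([841, 274, 0]) cube([84, 37, 467]);
translate([219, 274, 0]) cube([622, 37, 84]);
translate([219, 274, 383]) cube([622, 37, 84]);


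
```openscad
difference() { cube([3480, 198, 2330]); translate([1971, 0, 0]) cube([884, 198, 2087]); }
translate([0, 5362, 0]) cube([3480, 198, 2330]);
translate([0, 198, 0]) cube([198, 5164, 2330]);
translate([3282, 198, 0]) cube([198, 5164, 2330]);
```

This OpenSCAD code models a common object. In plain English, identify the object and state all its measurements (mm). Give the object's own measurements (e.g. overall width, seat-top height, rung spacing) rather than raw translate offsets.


A single room: four walls, each 2330 mm tall and 198 mm thick, enclosing an outside footprint 3480×5560 mm (x × y), no floor or roof. The front and back walls (−y and +y sides) run the full x-width; the side walls fit between their inner faces. A door opening 884 mm wide and 2087 mm tall is cut through the front wall from the floor up, its −x edge 1971 mm from the wall's −x end.


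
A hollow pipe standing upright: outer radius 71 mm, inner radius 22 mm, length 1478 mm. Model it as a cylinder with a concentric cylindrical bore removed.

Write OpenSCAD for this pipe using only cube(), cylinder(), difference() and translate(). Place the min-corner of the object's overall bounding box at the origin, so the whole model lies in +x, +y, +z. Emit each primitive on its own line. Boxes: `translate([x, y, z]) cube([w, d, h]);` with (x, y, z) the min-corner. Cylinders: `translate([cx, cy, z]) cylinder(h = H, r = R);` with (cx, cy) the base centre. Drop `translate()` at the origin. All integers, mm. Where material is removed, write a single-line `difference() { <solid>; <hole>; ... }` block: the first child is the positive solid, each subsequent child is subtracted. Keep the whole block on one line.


difference() { translate([71, 71, 0]) cylinder(h = 1478, r = 71); translate([71, 71, 0]) cylinder(h = 1478, r = 22); }


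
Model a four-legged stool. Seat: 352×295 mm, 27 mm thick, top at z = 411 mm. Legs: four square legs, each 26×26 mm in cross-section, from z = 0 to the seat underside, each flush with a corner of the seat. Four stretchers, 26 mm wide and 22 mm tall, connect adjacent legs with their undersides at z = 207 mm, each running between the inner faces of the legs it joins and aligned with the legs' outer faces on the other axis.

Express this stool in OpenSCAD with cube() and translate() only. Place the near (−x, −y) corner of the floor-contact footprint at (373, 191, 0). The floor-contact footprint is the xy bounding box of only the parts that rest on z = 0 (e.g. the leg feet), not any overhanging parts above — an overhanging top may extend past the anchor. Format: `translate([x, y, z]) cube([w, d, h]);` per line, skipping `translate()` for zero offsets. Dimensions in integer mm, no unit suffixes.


translate([373, 191, 384]) cube([352, 295, 27]);
translate([373, 191, 0]) cube([26, 26, 384]);
translate([699, 191, 0]) cube([26, 26, 384]);
translate([373, 460, 0]) cube([26, 26, 384]);
translate([699, 460, 0]) cube([26, 26, 384]);
translate([399, 191, 207]) cube([300, 26, 22]);
translate([399, 460, 207]) cube([300, 26, 22]);
translate([373, 217, 207]) cube([26, 243, 22]);
translate([699, 217, 207]) cube([26, 243, 22]);


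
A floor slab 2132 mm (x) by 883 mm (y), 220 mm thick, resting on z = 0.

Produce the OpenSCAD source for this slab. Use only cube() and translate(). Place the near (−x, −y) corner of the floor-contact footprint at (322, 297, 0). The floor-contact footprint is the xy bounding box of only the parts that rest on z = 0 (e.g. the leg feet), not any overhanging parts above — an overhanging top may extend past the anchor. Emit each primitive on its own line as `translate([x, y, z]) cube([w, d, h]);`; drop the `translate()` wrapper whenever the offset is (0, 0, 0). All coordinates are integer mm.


translate([322, 297, 0]) cube([2132, 883, 220]);


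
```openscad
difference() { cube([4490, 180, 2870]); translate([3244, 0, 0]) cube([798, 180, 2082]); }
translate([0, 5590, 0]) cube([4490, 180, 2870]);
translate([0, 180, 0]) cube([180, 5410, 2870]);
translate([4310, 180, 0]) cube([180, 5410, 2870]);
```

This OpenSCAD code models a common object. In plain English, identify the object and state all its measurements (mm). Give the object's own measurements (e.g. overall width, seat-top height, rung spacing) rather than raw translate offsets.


A single room: four walls, each 2870 mm tall and 180 mm thick, enclosing an outside footprint 4490×5770 mm (x × y), no floor or roof. The front and back walls (−y and +y sides) run the full x-width; the side walls fit between their inner faces. A door opening 798 mm wide and 2082 mm tall is cut through the front wall from the floor up, its −x edge 3244 mm from the wall's −x end.


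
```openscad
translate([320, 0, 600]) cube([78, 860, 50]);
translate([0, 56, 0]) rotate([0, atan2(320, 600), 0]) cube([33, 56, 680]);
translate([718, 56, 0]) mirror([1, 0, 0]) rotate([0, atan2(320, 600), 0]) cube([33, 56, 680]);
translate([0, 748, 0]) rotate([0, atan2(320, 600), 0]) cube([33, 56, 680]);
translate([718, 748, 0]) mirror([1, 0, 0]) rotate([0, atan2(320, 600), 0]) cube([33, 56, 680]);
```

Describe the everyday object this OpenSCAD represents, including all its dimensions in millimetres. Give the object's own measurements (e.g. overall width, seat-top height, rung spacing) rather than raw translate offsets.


A sawhorse. A 78×860×50 mm beam (x, y, z) sits on two A-frame leg pairs. Each pair is two raked legs of 33×56 mm section (56 mm along y) splaying symmetrically in x. Each leg rises 600 mm vertically over 320 mm of horizontal reach and is 680 mm long along its own axis. Every leg's outer bottom edge rests on the floor and its outer top edge meets a bottom edge of the beam — the left legs (tilting toward +x) meet the beam's −x bottom edge, the right legs (their mirror images, tilting toward −x) meet its +x bottom edge — so the leg tops tuck under the beam, the beam's underside is 600 mm above the floor, and the feet are 718 mm apart outside-to-outside with the beam centred between them. The two leg pairs are set in 56 mm from either end of the beam.


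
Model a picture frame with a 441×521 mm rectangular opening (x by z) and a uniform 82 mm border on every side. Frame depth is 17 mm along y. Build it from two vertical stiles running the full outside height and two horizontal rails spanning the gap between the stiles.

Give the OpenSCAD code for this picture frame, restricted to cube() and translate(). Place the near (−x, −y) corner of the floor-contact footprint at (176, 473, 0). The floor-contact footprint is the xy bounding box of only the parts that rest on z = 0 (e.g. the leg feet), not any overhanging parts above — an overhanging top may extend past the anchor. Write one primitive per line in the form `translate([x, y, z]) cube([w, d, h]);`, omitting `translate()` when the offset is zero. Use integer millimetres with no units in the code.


translate([176, 473, 0]) cube([82, 17, 685]);
translate([699, 473, 0]) cube([82, 17, 685]);
translate([258, 473, 0]) cube([441, 17, 82]);
translate([258, 473, 603]) cube([441, 17, 82]);


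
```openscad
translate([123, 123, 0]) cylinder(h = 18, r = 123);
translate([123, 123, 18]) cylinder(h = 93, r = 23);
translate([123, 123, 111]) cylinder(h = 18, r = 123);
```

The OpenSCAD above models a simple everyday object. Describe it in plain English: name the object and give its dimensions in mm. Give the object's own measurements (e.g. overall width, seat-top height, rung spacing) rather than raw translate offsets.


A spool: two coaxial disc flanges of radius 123 mm and thickness 18 mm, joined by a core cylinder of radius 23 mm and height 93 mm. The lower flange rests on z = 0 and the three cylinders share a vertical axis.


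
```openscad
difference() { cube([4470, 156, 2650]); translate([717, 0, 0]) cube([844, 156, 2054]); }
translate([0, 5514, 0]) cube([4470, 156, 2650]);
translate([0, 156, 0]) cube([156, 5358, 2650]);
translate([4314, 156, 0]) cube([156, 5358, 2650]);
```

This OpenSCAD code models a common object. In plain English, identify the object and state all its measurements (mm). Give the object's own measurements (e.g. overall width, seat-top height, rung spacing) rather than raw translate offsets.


A single room: four walls, each 2650 mm tall and 156 mm thick, enclosing an outside footprint 4470×5670 mm (x × y), no floor or roof. The front and back walls (−y and +y sides) run the full x-width; the side walls fit between their inner faces. A door opening 844 mm wide and 2054 mm tall is cut through the front wall from the floor up, its −x edge 717 mm from the wall's −x end.


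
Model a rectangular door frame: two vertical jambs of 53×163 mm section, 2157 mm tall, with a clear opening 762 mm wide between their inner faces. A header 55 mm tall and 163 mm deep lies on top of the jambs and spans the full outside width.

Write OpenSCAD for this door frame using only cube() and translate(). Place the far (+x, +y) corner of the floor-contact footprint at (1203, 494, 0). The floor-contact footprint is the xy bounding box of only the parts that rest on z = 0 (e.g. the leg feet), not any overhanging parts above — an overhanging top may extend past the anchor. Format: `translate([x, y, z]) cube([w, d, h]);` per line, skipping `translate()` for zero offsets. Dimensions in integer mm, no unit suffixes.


translate([335, 331, 0]) cube([53, 163, 2157]);
translate([1150, 331, 0]) cube([53, 163, 2157]);
translate([335, 331, 2157]) cube([868, 163, 55]);


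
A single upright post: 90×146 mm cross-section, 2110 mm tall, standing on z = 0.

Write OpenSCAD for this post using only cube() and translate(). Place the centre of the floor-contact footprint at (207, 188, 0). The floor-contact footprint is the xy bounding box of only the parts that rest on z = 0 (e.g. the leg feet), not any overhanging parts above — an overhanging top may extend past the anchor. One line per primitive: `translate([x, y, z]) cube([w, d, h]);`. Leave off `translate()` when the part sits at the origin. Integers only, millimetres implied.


translate([162, 115, 0]) cube([90, 146, 2110]);


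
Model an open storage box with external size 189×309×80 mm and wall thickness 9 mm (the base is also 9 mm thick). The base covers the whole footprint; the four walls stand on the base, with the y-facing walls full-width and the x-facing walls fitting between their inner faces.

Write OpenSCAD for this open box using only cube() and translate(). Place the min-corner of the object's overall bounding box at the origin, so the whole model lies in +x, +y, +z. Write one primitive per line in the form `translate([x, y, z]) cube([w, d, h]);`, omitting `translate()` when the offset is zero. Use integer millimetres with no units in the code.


cube([189, 309, 9]);
translate([0, 0, 9]) cube([189, 9, 71]);
translate([0, 300, 9]) cube([189, 9, 71]);
translate([0, 9, 9]) cube([9, 291, 71]);
translate([180, 9, 9]) cube([9, 291, 71]);


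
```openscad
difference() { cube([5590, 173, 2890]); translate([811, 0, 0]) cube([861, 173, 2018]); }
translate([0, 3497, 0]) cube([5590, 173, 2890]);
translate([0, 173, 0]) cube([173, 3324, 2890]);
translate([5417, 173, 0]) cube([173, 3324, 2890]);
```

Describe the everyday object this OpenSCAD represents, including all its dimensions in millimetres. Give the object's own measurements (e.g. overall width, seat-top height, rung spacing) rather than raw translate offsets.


A single room: four walls, each 2890 mm tall and 173 mm thick, enclosing an outside footprint 5590×3670 mm (x × y), no floor or roof. The front and back walls (−y and +y sides) run the full x-width; the side walls fit between their inner faces. A door opening 861 mm wide and 2018 mm tall is cut through the front wall from the floor up, its −x edge 811 mm from the wall's −x end.


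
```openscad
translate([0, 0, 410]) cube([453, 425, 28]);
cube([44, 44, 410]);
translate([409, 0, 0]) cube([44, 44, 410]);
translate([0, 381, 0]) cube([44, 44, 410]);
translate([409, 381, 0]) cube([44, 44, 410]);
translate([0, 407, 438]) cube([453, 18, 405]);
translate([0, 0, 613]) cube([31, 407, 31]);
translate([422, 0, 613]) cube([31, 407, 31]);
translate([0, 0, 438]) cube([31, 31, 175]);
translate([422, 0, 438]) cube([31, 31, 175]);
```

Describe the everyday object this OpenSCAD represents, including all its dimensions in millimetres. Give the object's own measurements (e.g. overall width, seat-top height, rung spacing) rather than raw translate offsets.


A chair. The seat is a 453×425×28 mm slab with its top at z = 438 mm, on four 44×44 mm corner legs (flush with the seat edges, standing on z = 0). A flat backrest 18 mm thick, 405 mm tall, spans the full seat width and rises from the seat top along its +y edge, rear face flush with the rear of the seat. Two armrests of 31×31 mm section run along each side from the seat's front edge to the front of the backrest, top faces 206 mm above the seat top and outer faces flush with the seat's x-edges; a 31×31 mm post under the front of each armrest stands on the seat at the front corner.


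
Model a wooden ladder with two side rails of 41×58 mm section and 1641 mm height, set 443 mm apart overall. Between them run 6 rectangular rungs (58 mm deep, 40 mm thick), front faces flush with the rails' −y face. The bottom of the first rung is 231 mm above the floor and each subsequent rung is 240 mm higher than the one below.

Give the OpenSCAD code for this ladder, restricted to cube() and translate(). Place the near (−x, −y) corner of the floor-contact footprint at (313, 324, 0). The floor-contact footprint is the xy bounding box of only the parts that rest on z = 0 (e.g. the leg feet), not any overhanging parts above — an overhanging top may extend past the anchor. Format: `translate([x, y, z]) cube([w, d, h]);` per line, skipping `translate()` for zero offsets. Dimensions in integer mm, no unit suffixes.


translate([313, 324, 0]) cube([41, 58, 1641]);
translate([715, 324, 0]) cube([41, 58, 1641]);
translate([354, 324, 231]) cube([361, 58, 40]);
translate([354, 324, 471]) cube([361, 58, 40]);
translate([354, 324, 711]) cube([361, 58, 40]);
translate([354, 324, 951]) cube([361, 58, 40]);
translate([354, 324, 1191]) cube([361, 58, 40]);
translate([354, 324, 1431]) cube([361, 58, 40]);


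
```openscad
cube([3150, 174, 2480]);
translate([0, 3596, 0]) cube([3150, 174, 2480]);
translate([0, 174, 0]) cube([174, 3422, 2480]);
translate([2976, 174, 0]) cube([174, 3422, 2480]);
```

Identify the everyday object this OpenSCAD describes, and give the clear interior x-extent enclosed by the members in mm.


A house (or room) frame. The interior width is 2802 mm.

Four 2480 mm walls enclosing a rectangle with no floor or roof — a room or house frame. Outside width is 3150 mm and wall thickness is 174 mm, so the interior width is 3150 − 2 × 174 = 2802 mm.


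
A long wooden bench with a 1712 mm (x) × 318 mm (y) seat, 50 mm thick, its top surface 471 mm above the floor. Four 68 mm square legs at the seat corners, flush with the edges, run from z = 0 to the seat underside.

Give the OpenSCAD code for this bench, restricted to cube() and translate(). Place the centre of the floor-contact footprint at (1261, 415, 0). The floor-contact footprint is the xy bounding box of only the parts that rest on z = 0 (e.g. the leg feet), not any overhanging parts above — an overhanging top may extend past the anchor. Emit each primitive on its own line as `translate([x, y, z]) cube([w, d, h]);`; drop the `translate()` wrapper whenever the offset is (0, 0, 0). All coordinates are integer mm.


translate([405, 256, 421]) cube([1712, 318, 50]);
translate([405, 256, 0]) cube([68, 68, 421]);
translate([405, 506, 0]) cube([68, 68, 421]);
translate([2049, 256, 0]) cube([68, 68, 421]);
translate([2049, 506, 0]) cube([68, 68, 421]);


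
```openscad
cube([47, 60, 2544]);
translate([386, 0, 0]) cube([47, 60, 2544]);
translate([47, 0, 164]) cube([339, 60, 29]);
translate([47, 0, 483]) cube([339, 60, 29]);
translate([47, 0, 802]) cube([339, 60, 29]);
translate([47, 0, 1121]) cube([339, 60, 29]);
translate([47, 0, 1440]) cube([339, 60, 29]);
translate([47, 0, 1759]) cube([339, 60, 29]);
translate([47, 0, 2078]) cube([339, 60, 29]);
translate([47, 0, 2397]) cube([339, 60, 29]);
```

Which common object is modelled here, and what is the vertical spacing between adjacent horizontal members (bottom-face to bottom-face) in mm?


A ladder. The rung spacing is 319 mm.

Two tall 47×60 posts with 8 short bars between them — a ladder. Adjacent rungs sit at z = 164 and z = 483, so the spacing is 483 − 164 = 319 mm.


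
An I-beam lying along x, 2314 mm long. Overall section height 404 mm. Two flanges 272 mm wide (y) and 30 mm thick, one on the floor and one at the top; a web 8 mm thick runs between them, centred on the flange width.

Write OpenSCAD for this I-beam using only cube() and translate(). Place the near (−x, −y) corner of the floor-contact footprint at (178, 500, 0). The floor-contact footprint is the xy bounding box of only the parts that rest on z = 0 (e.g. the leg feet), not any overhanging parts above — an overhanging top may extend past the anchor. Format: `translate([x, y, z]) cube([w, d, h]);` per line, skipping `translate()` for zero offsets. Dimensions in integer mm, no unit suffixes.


translate([178, 500, 0]) cube([2314, 272, 30]);
translate([178, 632, 30]) cube([2314, 8, 344]);
translate([178, 500, 374]) cube([2314, 272, 30]);


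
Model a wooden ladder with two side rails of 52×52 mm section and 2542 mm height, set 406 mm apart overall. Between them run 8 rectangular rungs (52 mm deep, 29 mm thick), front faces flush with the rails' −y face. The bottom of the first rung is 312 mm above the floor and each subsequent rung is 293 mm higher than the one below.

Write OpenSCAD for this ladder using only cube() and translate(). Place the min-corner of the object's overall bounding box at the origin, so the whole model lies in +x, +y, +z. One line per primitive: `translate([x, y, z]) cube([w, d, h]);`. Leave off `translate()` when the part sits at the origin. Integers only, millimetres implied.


cube([52, 52, 2542]);
translate([354, 0, 0]) cube([52, 52, 2542]);
translate([52, 0, 312]) cube([302, 52, 29]);
translate([52, 0, 605]) cube([302, 52, 29]);
translate([52, 0, 898]) cube([302, 52, 29]);
translate([52, 0, 1191]) cube([302, 52, 29]);
translate([52, 0, 1484]) cube([302, 52, 29]);
translate([52, 0, 1777]) cube([302, 52, 29]);
translate([52, 0, 2070]) cube([302, 52, 29]);
translate([52, 0, 2363]) cube([302, 52, 29]);


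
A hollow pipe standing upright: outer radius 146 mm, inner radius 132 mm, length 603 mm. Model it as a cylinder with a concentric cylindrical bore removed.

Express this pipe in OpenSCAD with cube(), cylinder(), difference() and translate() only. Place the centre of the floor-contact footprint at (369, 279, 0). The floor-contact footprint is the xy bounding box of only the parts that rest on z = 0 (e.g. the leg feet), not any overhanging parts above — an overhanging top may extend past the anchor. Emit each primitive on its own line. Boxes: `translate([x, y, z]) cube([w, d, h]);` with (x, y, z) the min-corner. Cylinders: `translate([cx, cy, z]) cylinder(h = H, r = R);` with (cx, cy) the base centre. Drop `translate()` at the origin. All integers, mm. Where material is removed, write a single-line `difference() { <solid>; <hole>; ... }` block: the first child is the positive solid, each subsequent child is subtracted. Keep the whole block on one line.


difference() { translate([369, 279, 0]) cylinder(h = 603, r = 146); translate([369, 279, 0]) cylinder(h = 603, r = 132); }


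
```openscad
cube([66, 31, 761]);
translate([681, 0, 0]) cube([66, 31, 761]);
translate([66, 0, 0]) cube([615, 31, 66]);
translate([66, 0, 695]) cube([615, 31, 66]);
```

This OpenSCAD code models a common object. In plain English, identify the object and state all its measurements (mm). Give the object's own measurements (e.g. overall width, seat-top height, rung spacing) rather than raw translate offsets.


A rectangular picture frame lying in the x–z plane (depth along y). The opening is 615 mm wide (x) by 629 mm tall (z), surrounded by a border 66 mm wide on all four sides. The frame is 31 mm deep and is made of two full-height vertical stiles with two horizontal rails fitted between them.


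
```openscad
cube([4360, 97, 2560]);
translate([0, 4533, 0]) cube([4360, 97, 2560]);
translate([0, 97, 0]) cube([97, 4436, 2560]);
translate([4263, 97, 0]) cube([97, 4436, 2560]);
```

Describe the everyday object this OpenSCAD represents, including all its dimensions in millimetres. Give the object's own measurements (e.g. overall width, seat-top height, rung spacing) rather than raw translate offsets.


The wall frame of a small rectangular building: four walls, each 2560 mm tall and 97 mm thick, enclosing a footprint 4360 mm (x) by 4630 mm (y) outside-to-outside, with no floor or roof. The front and back walls (the −y and +y sides) span the full width; the two side walls fit between them.


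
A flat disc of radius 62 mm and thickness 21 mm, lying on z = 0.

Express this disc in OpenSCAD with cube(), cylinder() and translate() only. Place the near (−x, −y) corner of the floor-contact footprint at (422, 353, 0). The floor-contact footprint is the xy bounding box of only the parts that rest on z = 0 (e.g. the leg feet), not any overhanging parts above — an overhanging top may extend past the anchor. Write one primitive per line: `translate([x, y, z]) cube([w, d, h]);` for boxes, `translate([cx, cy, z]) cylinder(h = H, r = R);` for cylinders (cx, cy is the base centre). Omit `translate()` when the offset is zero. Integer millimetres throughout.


translate([484, 415, 0]) cylinder(h = 21, r = 62);


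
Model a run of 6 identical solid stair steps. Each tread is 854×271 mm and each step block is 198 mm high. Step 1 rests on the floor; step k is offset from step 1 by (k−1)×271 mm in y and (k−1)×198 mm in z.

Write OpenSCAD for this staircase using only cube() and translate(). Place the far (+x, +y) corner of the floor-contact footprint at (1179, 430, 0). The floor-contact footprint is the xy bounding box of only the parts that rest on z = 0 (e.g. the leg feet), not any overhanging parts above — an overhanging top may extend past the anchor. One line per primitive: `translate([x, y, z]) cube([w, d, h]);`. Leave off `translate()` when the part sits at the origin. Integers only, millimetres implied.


translate([325, 159, 0]) cube([854, 271, 198]);
translate([325, 430, 198]) cube([854, 271, 198]);
translate([325, 701, 396]) cube([854, 271, 198]);
translate([325, 972, 594]) cube([854, 271, 198]);
translate([325, 1243, 792]) cube([854, 271, 198]);
translate([325, 1514, 990]) cube([854, 271, 198]);


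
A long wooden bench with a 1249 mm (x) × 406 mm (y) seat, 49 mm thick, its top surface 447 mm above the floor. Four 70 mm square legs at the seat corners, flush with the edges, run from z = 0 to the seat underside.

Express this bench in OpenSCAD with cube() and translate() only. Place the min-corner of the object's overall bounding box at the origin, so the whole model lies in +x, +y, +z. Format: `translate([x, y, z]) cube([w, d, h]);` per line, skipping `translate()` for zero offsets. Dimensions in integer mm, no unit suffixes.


// leg_h = 447 − 49 = 398
translate([0, 0, 398]) cube([1249, 406, 49]);
cube([70, 70, 398]);
translate([0, 336, 0]) cube([70, 70, 398]);
translate([1179, 0, 0]) cube([70, 70, 398]);
translate([1179, 336, 0]) cube([70, 70, 398]);


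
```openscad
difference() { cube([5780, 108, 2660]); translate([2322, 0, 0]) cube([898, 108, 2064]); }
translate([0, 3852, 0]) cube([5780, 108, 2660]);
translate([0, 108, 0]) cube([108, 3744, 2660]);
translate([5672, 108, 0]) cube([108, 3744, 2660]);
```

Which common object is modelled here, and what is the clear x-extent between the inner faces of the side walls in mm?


A single room. The interior width is 5564 mm.

Four walls enclosing a rectangle with a door in the front wall — a room. Outside width 5780 minus two 108 mm walls gives 5564 mm.


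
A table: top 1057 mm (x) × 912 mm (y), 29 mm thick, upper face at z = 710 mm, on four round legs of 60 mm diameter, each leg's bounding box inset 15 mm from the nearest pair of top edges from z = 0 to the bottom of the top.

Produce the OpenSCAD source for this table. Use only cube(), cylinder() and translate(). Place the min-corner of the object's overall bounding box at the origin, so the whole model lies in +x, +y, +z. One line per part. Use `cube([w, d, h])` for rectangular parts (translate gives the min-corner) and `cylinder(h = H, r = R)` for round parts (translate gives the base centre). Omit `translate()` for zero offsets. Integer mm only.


translate([0, 0, 681]) cube([1057, 912, 29]);
translate([45, 45, 0]) cylinder(h = 681, r = 30);
translate([1012, 45, 0]) cylinder(h = 681, r = 30);
translate([45, 867, 0]) cylinder(h = 681, r = 30);
translate([1012, 867, 0]) cylinder(h = 681, r = 30);


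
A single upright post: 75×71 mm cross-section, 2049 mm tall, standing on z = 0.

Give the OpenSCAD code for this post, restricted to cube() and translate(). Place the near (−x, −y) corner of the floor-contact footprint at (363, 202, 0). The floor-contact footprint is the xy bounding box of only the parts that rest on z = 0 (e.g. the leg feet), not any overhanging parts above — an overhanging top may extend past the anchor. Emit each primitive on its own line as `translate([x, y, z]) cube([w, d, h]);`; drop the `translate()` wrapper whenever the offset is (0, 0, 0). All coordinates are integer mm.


translate([363, 202, 0]) cube([75, 71, 2049]);


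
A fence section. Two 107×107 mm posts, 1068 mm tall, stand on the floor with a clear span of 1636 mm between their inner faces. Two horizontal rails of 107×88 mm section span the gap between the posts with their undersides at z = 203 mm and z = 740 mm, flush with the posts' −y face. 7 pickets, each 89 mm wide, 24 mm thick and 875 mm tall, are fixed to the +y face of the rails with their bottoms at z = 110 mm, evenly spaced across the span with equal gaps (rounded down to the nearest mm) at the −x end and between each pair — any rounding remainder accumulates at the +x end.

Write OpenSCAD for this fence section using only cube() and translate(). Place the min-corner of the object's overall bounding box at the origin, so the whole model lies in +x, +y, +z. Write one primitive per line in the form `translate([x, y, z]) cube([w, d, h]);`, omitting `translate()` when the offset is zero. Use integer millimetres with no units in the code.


cube([107, 107, 1068]);
translate([1743, 0, 0]) cube([107, 107, 1068]);
translate([107, 0, 203]) cube([1636, 107, 88]);
translate([107, 0, 740]) cube([1636, 107, 88]);
translate([233, 107, 110]) cube([89, 24, 875]);
translate([448, 107, 110]) cube([89, 24, 875]);
translate([663, 107, 110]) cube([89, 24, 875]);
translate([878, 107, 110]) cube([89, 24, 875]);
translate([1093, 107, 110]) cube([89, 24, 875]);
translate([1308, 107, 110]) cube([89, 24, 875]);
translate([1523, 107, 110]) cube([89, 24, 875]);


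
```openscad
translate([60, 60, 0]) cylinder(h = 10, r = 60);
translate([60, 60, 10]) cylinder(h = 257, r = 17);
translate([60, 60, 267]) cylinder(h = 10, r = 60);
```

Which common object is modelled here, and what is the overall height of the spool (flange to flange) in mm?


A spool. The overall height is 277 mm.

Three coaxial cylinders, large–small–large — a spool. Two 10 mm flanges and a 257 mm core give 10 + 257 + 10 = 277 mm.


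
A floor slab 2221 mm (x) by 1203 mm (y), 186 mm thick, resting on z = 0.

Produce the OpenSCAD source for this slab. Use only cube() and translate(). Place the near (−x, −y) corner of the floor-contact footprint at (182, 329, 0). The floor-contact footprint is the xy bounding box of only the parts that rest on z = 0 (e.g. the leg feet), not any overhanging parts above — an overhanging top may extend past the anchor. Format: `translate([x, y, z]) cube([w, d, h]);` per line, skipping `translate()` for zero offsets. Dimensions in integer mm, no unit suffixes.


translate([182, 329, 0]) cube([2221, 1203, 186]);


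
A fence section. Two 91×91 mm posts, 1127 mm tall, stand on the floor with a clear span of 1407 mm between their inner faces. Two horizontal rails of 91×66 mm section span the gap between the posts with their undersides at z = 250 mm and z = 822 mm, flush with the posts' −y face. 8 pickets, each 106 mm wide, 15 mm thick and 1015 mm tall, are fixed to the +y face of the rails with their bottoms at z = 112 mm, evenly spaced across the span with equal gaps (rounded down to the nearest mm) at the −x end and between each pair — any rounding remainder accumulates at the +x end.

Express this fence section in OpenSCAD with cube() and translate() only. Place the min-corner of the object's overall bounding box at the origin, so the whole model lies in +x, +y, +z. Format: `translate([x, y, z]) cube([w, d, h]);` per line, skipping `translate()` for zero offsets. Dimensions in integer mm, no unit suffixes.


cube([91, 91, 1127]);
translate([1498, 0, 0]) cube([91, 91, 1127]);
translate([91, 0, 250]) cube([1407, 91, 66]);
translate([91, 0, 822]) cube([1407, 91, 66]);
translate([153, 91, 112]) cube([106, 15, 1015]);
translate([321, 91, 112]) cube([106, 15, 1015]);
translate([489, 91, 112]) cube([106, 15, 1015]);
translate([657, 91, 112]) cube([106, 15, 1015]);
translate([825, 91, 112]) cube([106, 15, 1015]);
translate([993, 91, 112]) cube([106, 15, 1015]);
translate([1161, 91, 112]) cube([106, 15, 1015]);
translate([1329, 91, 112]) cube([106, 15, 1015]);


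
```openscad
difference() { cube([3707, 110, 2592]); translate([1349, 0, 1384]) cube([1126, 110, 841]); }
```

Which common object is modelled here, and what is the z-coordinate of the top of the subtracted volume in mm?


A wall with a window opening. The window head height is 2225 mm.

A wall with a rectangular opening subtracted — a window. Sill at z = 1384, opening 841 mm tall, so the head is at 1384 + 841 = 2225 mm.


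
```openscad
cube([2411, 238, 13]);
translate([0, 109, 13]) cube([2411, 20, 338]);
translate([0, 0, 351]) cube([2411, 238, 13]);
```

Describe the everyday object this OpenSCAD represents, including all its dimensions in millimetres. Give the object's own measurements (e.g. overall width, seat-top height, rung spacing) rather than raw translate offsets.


An I-beam lying along x, 2411 mm long. Overall section height 364 mm. Two flanges 238 mm wide (y) and 13 mm thick, one on the floor and one at the top; a web 20 mm thick runs between them, centred on the flange width.


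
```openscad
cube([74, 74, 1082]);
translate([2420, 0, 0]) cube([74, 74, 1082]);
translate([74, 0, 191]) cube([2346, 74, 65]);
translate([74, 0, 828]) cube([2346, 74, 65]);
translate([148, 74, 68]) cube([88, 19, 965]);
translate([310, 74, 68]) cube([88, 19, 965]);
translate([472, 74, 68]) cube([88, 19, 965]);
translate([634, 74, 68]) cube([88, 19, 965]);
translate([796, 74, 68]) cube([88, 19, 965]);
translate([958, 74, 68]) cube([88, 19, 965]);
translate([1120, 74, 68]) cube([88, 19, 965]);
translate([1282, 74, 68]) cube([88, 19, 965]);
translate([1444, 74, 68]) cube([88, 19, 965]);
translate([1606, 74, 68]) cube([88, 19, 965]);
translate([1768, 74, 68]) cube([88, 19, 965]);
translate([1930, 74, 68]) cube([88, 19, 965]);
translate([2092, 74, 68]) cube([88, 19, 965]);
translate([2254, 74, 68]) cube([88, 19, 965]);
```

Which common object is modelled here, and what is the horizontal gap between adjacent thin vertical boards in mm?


A fence section. The picket gap is 74 mm.

Two posts, two rails, 14 pickets — a fence section. Span 2346 mm holds 14 pickets of 88 mm with 15 equal gaps: ⌊(2346 − 14·88) / 15⌋ = 74 mm.


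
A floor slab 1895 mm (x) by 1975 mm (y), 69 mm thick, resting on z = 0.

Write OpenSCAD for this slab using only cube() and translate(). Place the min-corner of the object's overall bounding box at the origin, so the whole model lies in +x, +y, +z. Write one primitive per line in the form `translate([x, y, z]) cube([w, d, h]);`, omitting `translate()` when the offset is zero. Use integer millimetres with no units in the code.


cube([1895, 1975, 69]);


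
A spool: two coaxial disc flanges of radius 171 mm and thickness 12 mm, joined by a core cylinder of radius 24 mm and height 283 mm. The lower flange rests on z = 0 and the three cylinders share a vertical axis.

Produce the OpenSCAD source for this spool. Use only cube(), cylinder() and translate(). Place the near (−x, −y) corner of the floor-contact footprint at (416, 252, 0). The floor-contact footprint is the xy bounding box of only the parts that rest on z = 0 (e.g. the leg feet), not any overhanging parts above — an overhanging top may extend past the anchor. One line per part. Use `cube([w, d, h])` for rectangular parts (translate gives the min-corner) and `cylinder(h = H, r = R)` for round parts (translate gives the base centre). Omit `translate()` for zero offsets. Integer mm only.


translate([587, 423, 0]) cylinder(h = 12, r = 171);
translate([587, 423, 12]) cylinder(h = 283, r = 24);
translate([587, 423, 295]) cylinder(h = 12, r = 171);


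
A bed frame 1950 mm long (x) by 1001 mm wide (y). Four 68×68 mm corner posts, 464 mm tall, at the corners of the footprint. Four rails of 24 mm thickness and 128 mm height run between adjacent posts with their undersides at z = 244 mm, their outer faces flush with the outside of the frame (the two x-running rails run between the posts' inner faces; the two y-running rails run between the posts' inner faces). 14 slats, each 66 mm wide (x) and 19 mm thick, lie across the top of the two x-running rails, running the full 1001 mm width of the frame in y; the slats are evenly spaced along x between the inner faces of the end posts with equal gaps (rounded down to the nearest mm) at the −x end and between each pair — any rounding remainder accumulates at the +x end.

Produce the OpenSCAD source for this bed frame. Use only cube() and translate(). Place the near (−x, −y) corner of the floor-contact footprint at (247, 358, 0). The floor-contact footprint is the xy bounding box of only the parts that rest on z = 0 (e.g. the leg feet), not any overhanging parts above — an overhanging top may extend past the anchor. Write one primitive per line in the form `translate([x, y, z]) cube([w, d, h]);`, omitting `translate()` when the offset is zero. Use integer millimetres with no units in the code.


// slat z = rail_z + rail_h = 244 + 128 = 372
// slat gap = ⌊(1814 − 14·66) / 15⌋ = 59
translate([247, 358, 0]) cube([68, 68, 464]);
translate([247, 1291, 0]) cube([68, 68, 464]);
translate([2129, 358, 0]) cube([68, 68, 464]);
translate([2129, 1291, 0]) cube([68, 68, 464]);
translate([315, 358, 244]) cube([1814, 24, 128]);
translate([315, 1335, 244]) cube([1814, 24, 128]);
translate([247, 426, 244]) cube([24, 865, 128]);
translate([2173, 426, 244]) cube([24, 865, 128]);
translate([374, 358, 372]) cube([66, 1001, 19]);
translate([499, 358, 372]) cube([66, 1001, 19]);
translate([624, 358, 372]) cube([66, 1001, 19]);
translate([749, 358, 372]) cube([66, 1001, 19]);
translate([874, 358, 372]) cube([66, 1001, 19]);
translate([999, 358, 372]) cube([66, 1001, 19]);
translate([1124, 358, 372]) cube([66, 1001, 19]);
translate([1249, 358, 372]) cube([66, 1001, 19]);
translate([1374, 358, 372]) cube([66, 1001, 19]);
translate([1499, 358, 372]) cube([66, 1001, 19]);
translate([1624, 358, 372]) cube([66, 1001, 19]);
translate([1749, 358, 372]) cube([66, 1001, 19]);
translate([1874, 358, 372]) cube([66, 1001, 19]);
translate([1999, 358, 372]) cube([66, 1001, 19]);
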